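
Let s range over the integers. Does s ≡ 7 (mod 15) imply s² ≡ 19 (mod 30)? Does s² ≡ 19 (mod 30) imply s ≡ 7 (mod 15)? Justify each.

Both directions fail.

(⇒) This fails: take s = 22. Then 22 ≡ 7 (mod 15), but 22² = 484 ≡ 4 (mod 30), not 19.

(⇐) This fails: take s = 13. Then 13² = 169 ≡ 19 (mod 30), yet 13 ≡ 13 (mod 15), not 7.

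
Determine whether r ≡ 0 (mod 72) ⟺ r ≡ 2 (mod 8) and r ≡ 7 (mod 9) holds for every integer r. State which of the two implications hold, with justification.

(⇒) This fails: r = 0 gives 0 ≡ 0 (mod 72) but 0 ≡ 0 (mod 8), so the conjunction on the right does not hold.

(⇐) This fails: r = 34 satisfies both congruences on the right (34 ≡ 2 mod 8 and 34 ≡ 7 mod 9) yet 34 ≡ 34 (mod 72), not 0.

Both directions fail.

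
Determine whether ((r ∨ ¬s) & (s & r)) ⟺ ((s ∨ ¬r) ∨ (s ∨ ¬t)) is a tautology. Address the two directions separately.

Only the forward implication holds.

(⟹) Assume the antecedent. If t is true, the antecedent forces (t = T, r = T, s = T), and (s ∨ ¬r) ∨ (s ∨ ¬t) holds there. If t is false, (s ∨ ¬r) ∨ (s ∨ ¬t) reduces to true regardless of the other variables. Either way (s ∨ ¬r) ∨ (s ∨ ¬t) holds.

(⟸) This fails. Under t = F, r = F, s = F, the left side is false but the right side is true.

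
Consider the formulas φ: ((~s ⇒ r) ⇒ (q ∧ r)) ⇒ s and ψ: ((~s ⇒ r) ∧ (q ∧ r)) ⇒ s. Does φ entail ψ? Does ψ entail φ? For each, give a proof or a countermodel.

Forward direction. Assume the antecedent. If s is true, ((~s ⇒ r) ∧ (q ∧ r)) ⇒ s reduces to true regardless of the other variables. If s is false, the antecedent forces (s = F, q = F, r = T), and ((~s ⇒ r) ∧ (q ∧ r)) ⇒ s holds there. Either way ((~s ⇒ r) ∧ (q ∧ r)) ⇒ s holds.

Converse. This fails. Under s = F, q = F, r = F, the left side is false but the right side is true.

Only the forward implication holds.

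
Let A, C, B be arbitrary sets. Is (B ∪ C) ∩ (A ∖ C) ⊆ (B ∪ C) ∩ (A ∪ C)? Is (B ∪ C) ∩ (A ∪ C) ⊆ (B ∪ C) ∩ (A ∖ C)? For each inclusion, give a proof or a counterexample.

(⊆) Let x ∈ (B ∪ C) ∩ (A ∖ C). Then x ∈ A ∩ B and x ∉ C, from which x ∈ (B ∪ C) ∩ (A ∪ C).

(⊇) This inclusion fails. Take A = ∅, C = {1}, B = ∅; then 1 ∈ (B ∪ C) ∩ (A ∪ C) but 1 ∉ (B ∪ C) ∩ (A ∖ C).

The sets are not equal: only the forward inclusion holds.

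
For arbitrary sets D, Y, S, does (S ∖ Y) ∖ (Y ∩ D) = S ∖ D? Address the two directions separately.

Both inclusions fail.

Forward inclusion. This inclusion fails. Take D = {1}, Y = ∅, S = {1}; then 1 ∈ (S ∖ Y) ∖ (Y ∩ D) but 1 ∉ S ∖ D.

Reverse inclusion. This inclusion fails. Take D = ∅, Y = {1}, S = {1}; then 1 ∈ S ∖ D but 1 ∉ (S ∖ Y) ∖ (Y ∩ D).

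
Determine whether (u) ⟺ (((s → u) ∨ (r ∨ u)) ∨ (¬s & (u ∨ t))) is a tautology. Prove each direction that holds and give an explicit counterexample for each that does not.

Forward direction. Assume the antecedent. If u is true, the consequent reduces to true regardless of the other variables. If u is false, the antecedent cannot hold. Either way the consequent holds.

Converse. This fails. Under r = F, t = F, s = F, u = F, the left side is false but the right side is true.

(⇒) holds; (⇐) fails.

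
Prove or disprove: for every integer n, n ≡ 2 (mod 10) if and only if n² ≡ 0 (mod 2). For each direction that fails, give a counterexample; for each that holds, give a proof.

[⇒] Suppose n ≡ 2 (mod 10). Then n² ≡ 2² = 4 (mod 10), and since 2 ∣ 10, also n² ≡ 0 (mod 2).

[⇐] This fails: take n = 0. Then 0² = 0 ≡ 0 (mod 2), yet 0 ≡ 0 (mod 10), not 2.

Only the forward implication holds.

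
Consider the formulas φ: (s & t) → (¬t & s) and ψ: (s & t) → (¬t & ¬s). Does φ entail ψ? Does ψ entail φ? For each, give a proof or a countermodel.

Both directions hold; the statement is true.

(→) Assume the antecedent. If s is true, the antecedent forces (s = T, t = F), and (s & t) → (¬t & ¬s) holds there. If s is false, (s & t) → (¬t & ¬s) reduces to true regardless of the other variables. Either way (s & t) → (¬t & ¬s) holds.

(←) Assume the antecedent. If s is true, the antecedent forces (s = T, t = F), and (s & t) → (¬t & s) holds there. If s is false, (s & t) → (¬t & s) reduces to true regardless of the other variables. Either way (s & t) → (¬t & s) holds.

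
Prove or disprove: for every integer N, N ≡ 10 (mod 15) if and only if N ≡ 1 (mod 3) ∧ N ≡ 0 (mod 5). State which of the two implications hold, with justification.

Equivalent; both directions hold.

[⇒] Suppose N ≡ 10 (mod 15); write N = 15j + 10. Since 3 ∣ 15, reducing mod 3 gives N ≡ 10 ≡ 1 (mod 3); since 5 ∣ 15, reducing mod 5 gives N ≡ 10 ≡ 0 (mod 5).

[⇐] Conversely, if N ≡ 1 (mod 3) and N ≡ 0 (mod 5), then by the Chinese remainder theorem N ≡ 10 (mod 15). This is exactly N ≡ 10 (mod 15).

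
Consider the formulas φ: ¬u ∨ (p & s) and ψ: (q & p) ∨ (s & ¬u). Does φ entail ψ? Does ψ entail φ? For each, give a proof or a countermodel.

Neither implication holds.

(⇒) This fails. Under q = F, u = F, p = F, s = F, the left side is true but the right side is false.

(⇐) This fails. Under q = T, u = T, p = T, s = F, the left side is false but the right side is true.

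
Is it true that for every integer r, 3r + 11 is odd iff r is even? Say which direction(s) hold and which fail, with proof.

Both directions hold.

(⇒) Suppose 3r + 11 is odd. Since 3 is odd, 3r and r have the same parity, so 3r + 11 ≡ r + 11 (mod 2). As 11 is odd, 3r + 11 is odd exactly when r is even. Thus r is even.

(⇐) Conversely, suppose r is even; write r = 2j. Then 3r + 11 = 3·(2j) + 11 = 2·3j + 11, which is odd.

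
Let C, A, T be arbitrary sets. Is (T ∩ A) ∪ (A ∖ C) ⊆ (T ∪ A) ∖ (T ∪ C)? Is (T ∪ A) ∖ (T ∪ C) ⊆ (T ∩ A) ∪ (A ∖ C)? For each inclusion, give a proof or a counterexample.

(⊆) This inclusion fails. Take C = ∅, A = {1}, T = {1}; then 1 ∈ (T ∩ A) ∪ (A ∖ C) but 1 ∉ (T ∪ A) ∖ (T ∪ C).

(⊇) Let x ∈ (T ∪ A) ∖ (T ∪ C). Then x ∈ A and x ∉ C, T, from which x ∈ (T ∩ A) ∪ (A ∖ C).

Only the reverse inclusion holds.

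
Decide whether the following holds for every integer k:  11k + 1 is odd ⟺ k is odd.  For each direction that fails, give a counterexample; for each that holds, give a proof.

Neither direction holds.

(⟹) This fails: k = 6 gives 11k + 1 = 67, which is odd, but 6 is even, not odd.

(⟸) This also fails: k = 3 is odd, but 11k + 1 = 34 is even, not odd.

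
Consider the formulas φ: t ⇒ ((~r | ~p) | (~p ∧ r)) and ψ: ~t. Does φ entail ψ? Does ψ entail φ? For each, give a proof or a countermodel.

(→) This fails. Under r = F, p = F, t = T, the left side is true but the right side is false.

(←) Assume the antecedent. If r is true, the antecedent forces (r = T, p = F, t = F) or (r = T, p = T, t = F), and t ⇒ ((~r | ~p) | (~p ∧ r)) holds there. If r is false, t ⇒ ((~r | ~p) | (~p ∧ r)) reduces to true regardless of the other variables. Either way t ⇒ ((~r | ~p) | (~p ∧ r)) holds.

(⇒) fails; (⇐) holds.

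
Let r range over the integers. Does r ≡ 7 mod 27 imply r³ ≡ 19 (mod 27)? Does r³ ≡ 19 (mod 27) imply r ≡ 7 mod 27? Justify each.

Only the forward direction holds.

Converse. This fails: take r = 16. Then 16³ = 4096 ≡ 19 (mod 27), yet 16 ≡ 16 (mod 27), not 7.

Forward direction. Suppose r ≡ 7 mod 27. Write r = 27j + 7. Then (27j + 7)³ = 19683j³ + 15309j² + 3969j + 343 = 27(729j³ + 567j² + 147j + 12) + 19, so r³ ≡ 19 (mod 27).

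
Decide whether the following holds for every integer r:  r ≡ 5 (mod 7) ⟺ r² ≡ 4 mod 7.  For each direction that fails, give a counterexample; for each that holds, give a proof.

(←) This fails: take r = 2. Then 2² = 4 ≡ 4 (mod 7), yet 2 ≡ 2 (mod 7), not 5.

(→) Suppose r ≡ 5 (mod 7). Write r = 7j + 5. Then (7j + 5)² = 49j² + 70j + 25 = 7(7j² + 10j + 3) + 4, so r² ≡ 4 (mod 7).

(⇒) holds; (⇐) fails.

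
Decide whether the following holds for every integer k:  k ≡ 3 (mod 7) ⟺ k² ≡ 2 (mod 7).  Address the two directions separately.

The forward direction holds; the converse fails.

Forward direction. Suppose k ≡ 3 (mod 7). Write k = 7j + 3. Then (7j + 3)² = 49j² + 42j + 9 = 7(7j² + 6j + 1) + 2, so k² ≡ 2 (mod 7).

Converse. This fails: take k = 4. Then 4² = 16 ≡ 2 (mod 7), yet 4 ≡ 4 (mod 7), not 3.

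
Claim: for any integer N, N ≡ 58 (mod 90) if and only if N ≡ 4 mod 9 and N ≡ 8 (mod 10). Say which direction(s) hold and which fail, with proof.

Forward direction. Suppose N ≡ 58 (mod 90); write N = 90j + 58. Since 9 ∣ 90, reducing mod 9 gives N ≡ 58 ≡ 4 (mod 9); since 10 ∣ 90, reducing mod 10 gives N ≡ 58 ≡ 8 (mod 10).

Converse. If N ≡ 4 (mod 9) and N ≡ 8 (mod 10), then by the Chinese remainder theorem N ≡ 58 (mod 90). This is exactly N ≡ 58 (mod 90).

Both directions hold.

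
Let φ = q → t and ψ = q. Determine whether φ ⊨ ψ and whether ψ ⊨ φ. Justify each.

(⇒) This fails. Under q = F, t = F, the left side is true but the right side is false.

(⇐) This fails. Under q = T, t = F, the left side is false but the right side is true.

Neither direction holds.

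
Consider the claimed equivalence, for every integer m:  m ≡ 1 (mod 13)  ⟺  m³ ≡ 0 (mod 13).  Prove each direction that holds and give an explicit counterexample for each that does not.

Forward direction. This fails: take m = 1. Then 1 ≡ 1 (mod 13), but 1³ = 1 ≡ 1 (mod 13), not 0.

Converse. This fails: take m = 0. Then 0³ = 0 ≡ 0 (mod 13), yet 0 ≡ 0 (mod 13), not 1.

(⇒) fails and (⇐) fails.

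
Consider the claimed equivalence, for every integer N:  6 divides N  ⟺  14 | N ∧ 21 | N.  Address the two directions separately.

(⇒) fails; (⇐) holds.

[⇒] This fails: take N = 6. Certainly 6 ∣ 6, but 14 ∤ 6.

[⇐] Suppose 14 ∣ N and 21 ∣ N. Any common multiple of 14 and 21 is a multiple of their lcm; here lcm(14, 21) = 14·21/gcd(14, 21) = 294/7 = 42, so 42 ∣ N. Since 6 ∣ 42, it follows that 6 ∣ N.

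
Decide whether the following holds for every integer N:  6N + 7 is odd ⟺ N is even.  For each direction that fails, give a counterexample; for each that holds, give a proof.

(⇒) fails; (⇐) holds.

Forward direction. This fails: take N = 3. Then 6N + 7 = 25, which is odd, yet N = 3 is odd, not even.

Converse. Suppose N is even. Since 6 is even, 6N is even for every N, so 6N + 7 has the same parity as 7, which is odd. Hence 6N + 7 is odd.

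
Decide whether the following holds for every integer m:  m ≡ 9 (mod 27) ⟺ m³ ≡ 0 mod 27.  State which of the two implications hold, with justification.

(→) Suppose m ≡ 9 (mod 27). Write m = 27j + 9. Then (27j + 9)³ = 19683j³ + 19683j² + 6561j + 729 = 27(729j³ + 729j² + 243j + 27) + 0, so m³ ≡ 0 (mod 27).

(←) This fails: take m = 0. Then 0³ = 0 ≡ 0 (mod 27), yet 0 ≡ 0 (mod 27), not 9.

Not equivalent: only (⇒) holds.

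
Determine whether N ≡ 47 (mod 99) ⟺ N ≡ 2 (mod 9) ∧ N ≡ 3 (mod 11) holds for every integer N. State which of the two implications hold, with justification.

Both directions hold.

Forward direction. Suppose N ≡ 47 (mod 99); write N = 99j + 47. Since 9 ∣ 99, reducing mod 9 gives N ≡ 47 ≡ 2 (mod 9); since 11 ∣ 99, reducing mod 11 gives N ≡ 47 ≡ 3 (mod 11).

Converse. If N ≡ 2 (mod 9) and N ≡ 3 (mod 11), then by the Chinese remainder theorem N ≡ 47 (mod 99). This is exactly N ≡ 47 (mod 99).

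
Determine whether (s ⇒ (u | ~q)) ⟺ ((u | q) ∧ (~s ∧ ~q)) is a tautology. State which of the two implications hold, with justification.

Only the reverse direction holds.

(⇒) This fails. Under u = F, q = F, s = F, the left side is true but the right side is false.

(⇐) Assume the antecedent. If u is true, s ⇒ (u | ~q) reduces to true regardless of the other variables. If u is false, the antecedent cannot hold. Either way s ⇒ (u | ~q) holds.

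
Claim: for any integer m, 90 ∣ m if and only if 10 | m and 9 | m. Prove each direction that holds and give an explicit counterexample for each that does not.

(←) Suppose 10 ∣ m and 9 ∣ m. Any common multiple of 10 and 9 is a multiple of their lcm; here gcd(10, 9) = 1, so lcm(10, 9) = 10·9 = 90, so 90 ∣ m.

(→) If 90 ∣ m, write m = 90q. Since 90 = 9·10, m = 10·(9q), so 10 ∣ m; and since 90 = 10·9, m = 9·(10q), so 9 ∣ m.

Both directions hold; the statement is true.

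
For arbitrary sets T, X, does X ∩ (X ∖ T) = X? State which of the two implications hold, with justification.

(⊆) holds; (⊇) fails.

(⟹) Let x ∈ X ∩ (X ∖ T). Then x ∈ X and x ∉ T, from which x ∈ X.

(⟸) This inclusion fails. Take T = {1}, X = {1}; then 1 ∈ X but 1 ∉ X ∩ (X ∖ T).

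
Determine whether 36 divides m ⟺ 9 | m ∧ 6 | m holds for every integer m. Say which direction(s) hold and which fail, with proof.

(⇒) holds; (⇐) fails.

Converse. This fails: take m = 18. Both 9 ∣ 18 and 6 ∣ 18, yet 18 is not a multiple of 36 (since 18 = 0·36 + 18), so 36 ∤ 18.

Forward direction. If 36 ∣ m, write m = 36q. Since 36 = 4·9, m = 9·(4q), so 9 ∣ m; and since 36 = 6·6, m = 6·(6q), so 6 ∣ m.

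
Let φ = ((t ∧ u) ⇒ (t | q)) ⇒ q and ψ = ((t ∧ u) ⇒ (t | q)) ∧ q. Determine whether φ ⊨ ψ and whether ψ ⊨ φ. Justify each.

Forward direction. Assume the antecedent. If u is true, the antecedent forces (u = T, q = T, t = F) or (u = T, q = T, t = T), and ((t ∧ u) ⇒ (t | q)) ∧ q holds there. If u is false, the antecedent forces (u = F, q = T, t = F) or (u = F, q = T, t = T), and ((t ∧ u) ⇒ (t | q)) ∧ q holds there. Either way ((t ∧ u) ⇒ (t | q)) ∧ q holds.

Converse. Assume the antecedent. If u is true, the antecedent forces (u = T, q = T, t = F) or (u = T, q = T, t = T), and ((t ∧ u) ⇒ (t | q)) ⇒ q holds there. If u is false, the antecedent forces (u = F, q = T, t = F) or (u = F, q = T, t = T), and ((t ∧ u) ⇒ (t | q)) ⇒ q holds there. Either way ((t ∧ u) ⇒ (t | q)) ⇒ q holds.

The biconditional holds.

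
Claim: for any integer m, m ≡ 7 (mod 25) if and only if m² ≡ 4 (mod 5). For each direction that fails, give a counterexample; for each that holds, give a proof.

(⇒) holds; (⇐) fails.

[⇒] Suppose m ≡ 7 (mod 25). Then m² ≡ 7² = 49 (mod 25), and since 5 ∣ 25, also m² ≡ 4 (mod 5).

[⇐] This fails: take m = 2. Then 2² = 4 ≡ 4 (mod 5), yet 2 ≡ 2 (mod 25), not 7.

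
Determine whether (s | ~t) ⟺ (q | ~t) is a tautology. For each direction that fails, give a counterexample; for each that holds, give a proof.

[⇒] This fails. Under s = T, t = T, q = F, the left side is true but the right side is false.

[⇐] This fails. Under s = F, t = T, q = T, the left side is false but the right side is true.

(⇒) fails and (⇐) fails.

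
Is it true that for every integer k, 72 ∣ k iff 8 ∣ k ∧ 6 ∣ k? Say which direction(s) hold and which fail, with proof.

Not equivalent: only (⇒) holds.

(⇒) If 72 ∣ k, write k = 72q. Since 72 = 9·8, k = 8·(9q), so 8 ∣ k; and since 72 = 12·6, k = 6·(12q), so 6 ∣ k.

(⇐) This fails: take k = 24. Both 8 ∣ 24 and 6 ∣ 24, yet 24 is not a multiple of 72 (since 24 = 0·72 + 24), so 72 ∤ 24.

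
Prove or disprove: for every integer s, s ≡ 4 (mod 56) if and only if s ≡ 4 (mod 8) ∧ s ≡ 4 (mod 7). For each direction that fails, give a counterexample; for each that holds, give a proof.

Equivalent; both directions hold.

Forward direction. Suppose s ≡ 4 (mod 56); write s = 56j + 4. Since 8 ∣ 56, reducing mod 8 gives s ≡ 4 (mod 8); since 7 ∣ 56, reducing mod 7 gives s ≡ 4 (mod 7).

Converse. If s ≡ 4 (mod 8) and s ≡ 4 (mod 7), then by the Chinese remainder theorem s ≡ 4 (mod 56). This is exactly s ≡ 4 (mod 56).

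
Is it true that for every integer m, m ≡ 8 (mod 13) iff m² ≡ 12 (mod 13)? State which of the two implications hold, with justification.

The forward direction holds; the converse fails.

(⟹) Suppose m ≡ 8 (mod 13). Write m = 13j + 8. Then (13j + 8)² = 169j² + 208j + 64 = 13(13j² + 16j + 4) + 12, so m² ≡ 12 (mod 13).

(⟸) This fails: take m = 5. Then 5² = 25 ≡ 12 (mod 13), yet 5 ≡ 5 (mod 13), not 8.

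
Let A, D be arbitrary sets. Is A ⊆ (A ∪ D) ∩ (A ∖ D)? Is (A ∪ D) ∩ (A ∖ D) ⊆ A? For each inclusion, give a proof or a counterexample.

Reverse inclusion. Let x ∈ (A ∪ D) ∩ (A ∖ D). Then x ∈ A and x ∉ D, from which x ∈ A.

Forward inclusion. This inclusion fails. Take A = {1}, D = {1}; then 1 ∈ A but 1 ∉ (A ∪ D) ∩ (A ∖ D).

Only the reverse inclusion holds.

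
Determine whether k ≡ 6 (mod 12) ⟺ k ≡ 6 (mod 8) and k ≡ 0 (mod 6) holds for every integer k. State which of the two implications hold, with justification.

(⟹) This fails: k = 18 gives 18 ≡ 6 (mod 12) but 18 ≡ 2 (mod 8), so the conjunction on the right does not hold.

(⟸) Conversely, if k ≡ 6 (mod 8) and k ≡ 0 (mod 6), then by the Chinese remainder theorem k ≡ 6 (mod 24). Since 6 ≡ 6 (mod 12) and 12 ∣ 24, we get k ≡ 6 (mod 12).

(⇒) fails; (⇐) holds.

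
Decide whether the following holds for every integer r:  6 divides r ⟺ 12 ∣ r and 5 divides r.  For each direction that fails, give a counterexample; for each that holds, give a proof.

(⇐) Suppose 12 ∣ r and 5 ∣ r. Any common multiple of 12 and 5 is a multiple of their lcm; here gcd(12, 5) = 1, so lcm(12, 5) = 12·5 = 60, so 60 ∣ r. Since 6 ∣ 60, it follows that 6 ∣ r.

(⇒) This fails: take r = 6. Certainly 6 ∣ 6, but 12 ∤ 6.

(⇒) fails; (⇐) holds.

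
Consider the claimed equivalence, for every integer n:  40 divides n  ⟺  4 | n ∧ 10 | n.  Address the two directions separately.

The forward direction holds; the converse fails.

(⇒) If 40 ∣ n, write n = 40q. Since 40 = 10·4, n = 4·(10q), so 4 ∣ n; and since 40 = 4·10, n = 10·(4q), so 10 ∣ n.

(⇐) This fails: take n = 20. Both 4 ∣ 20 and 10 ∣ 20, yet 20 is not a multiple of 40 (since 20 = 0·40 + 20), so 40 ∤ 20.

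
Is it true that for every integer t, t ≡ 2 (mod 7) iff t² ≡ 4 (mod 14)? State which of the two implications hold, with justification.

(⇒) This fails: take t = 9. Then 9 ≡ 2 (mod 7), but 9² = 81 ≡ 11 (mod 14), not 4.

(⇐) This fails: take t = 12. Then 12² = 144 ≡ 4 (mod 14), yet 12 ≡ 5 (mod 7), not 2.

Neither direction holds.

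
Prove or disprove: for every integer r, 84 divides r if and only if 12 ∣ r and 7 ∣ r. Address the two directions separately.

Both implications hold.

(→) If 84 ∣ r, write r = 84q. Since 84 = 7·12, r = 12·(7q), so 12 ∣ r; and since 84 = 12·7, r = 7·(12q), so 7 ∣ r.

(←) Suppose 12 ∣ r and 7 ∣ r. Any common multiple of 12 and 7 is a multiple of their lcm; here gcd(12, 7) = 1, so lcm(12, 7) = 12·7 = 84, so 84 ∣ r.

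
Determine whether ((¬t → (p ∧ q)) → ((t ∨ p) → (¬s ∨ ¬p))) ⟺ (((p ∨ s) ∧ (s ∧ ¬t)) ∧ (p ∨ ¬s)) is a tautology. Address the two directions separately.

[⇒] This fails. Under t = F, p = F, s = F, q = F, the left side is true but the right side is false.

[⇐] This fails. Under t = F, p = T, s = T, q = T, the left side is false but the right side is true.

(⇒) fails and (⇐) fails.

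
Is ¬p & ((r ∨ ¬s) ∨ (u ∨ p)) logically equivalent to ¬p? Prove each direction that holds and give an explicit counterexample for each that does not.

Only the forward implication holds.

(⇒) Assume the antecedent. If p is true, the antecedent cannot hold. If p is false, ¬p reduces to true regardless of the other variables. Either way ¬p holds.

(⇐) This fails. Under u = F, r = F, s = T, p = F, the left side is false but the right side is true.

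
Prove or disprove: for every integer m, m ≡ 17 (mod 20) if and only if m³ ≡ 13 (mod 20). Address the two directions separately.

Both directions hold; the statement is true.

(⇒) Suppose m ≡ 17 (mod 20). Write m = 20j + 17. Then (20j + 17)³ = 8000j³ + 20400j² + 17340j + 4913 = 20(400j³ + 1020j² + 867j + 245) + 13, so m³ ≡ 13 (mod 20).

(⇐) Conversely, suppose m³ ≡ 13 (mod 20). The only residue r in {0, …, 19} with r³ ≡ 13 (mod 20) is r = 17, so m ≡ 17 (mod 20).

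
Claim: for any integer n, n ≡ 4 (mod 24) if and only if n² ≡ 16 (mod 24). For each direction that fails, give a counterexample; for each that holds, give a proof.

(⇒) Suppose n ≡ 4 (mod 24). Write n = 24j + 4. Then (24j + 4)² = 576j² + 192j + 16 = 24(24j² + 8j) + 16, so n² ≡ 16 (mod 24).

(⇐) This fails: take n = 8. Then 8² = 64 ≡ 16 (mod 24), yet 8 ≡ 8 (mod 24), not 4.

Not equivalent: only (⇒) holds.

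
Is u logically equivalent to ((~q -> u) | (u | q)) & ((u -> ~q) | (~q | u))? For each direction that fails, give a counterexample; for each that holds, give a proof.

Not equivalent: only (⇒) holds.

(→) Assume the antecedent. If q is true, the consequent reduces to true regardless of the other variables. If q is false, the antecedent forces (q = F, u = T), and the consequent holds there. Either way the consequent holds.

(←) This fails. Under q = T, u = F, the left side is false but the right side is true.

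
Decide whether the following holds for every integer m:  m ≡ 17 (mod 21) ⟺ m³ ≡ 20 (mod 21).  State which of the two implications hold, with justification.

Only the forward implication holds.

(⇒) Suppose m ≡ 17 (mod 21). Write m = 21j + 17. Then (21j + 17)³ = 9261j³ + 22491j² + 18207j + 4913 = 21(441j³ + 1071j² + 867j + 233) + 20, so m³ ≡ 20 (mod 21).

(⇐) This fails: take m = 5. Then 5³ = 125 ≡ 20 (mod 21), yet 5 ≡ 5 (mod 21), not 17.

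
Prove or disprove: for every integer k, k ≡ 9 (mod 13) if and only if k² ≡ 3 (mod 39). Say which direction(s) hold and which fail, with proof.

[⇒] This fails: take k = 22. Then 22 ≡ 9 (mod 13), but 22² = 484 ≡ 16 (mod 39), not 3.

[⇐] This fails: take k = 30. Then 30² = 900 ≡ 3 (mod 39), yet 30 ≡ 4 (mod 13), not 9.

Both directions fail.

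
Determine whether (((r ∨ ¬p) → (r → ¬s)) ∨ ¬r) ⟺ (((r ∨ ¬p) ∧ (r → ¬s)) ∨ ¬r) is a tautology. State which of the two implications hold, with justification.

Both directions hold; the statement is true.

[⇒] Assume the antecedent. If r is true, the antecedent forces (r = T, p = F, s = F) or (r = T, p = T, s = F), and ((r ∨ ¬p) ∧ (r → ¬s)) ∨ ¬r holds there. If r is false, ((r ∨ ¬p) ∧ (r → ¬s)) ∨ ¬r reduces to true regardless of the other variables. Either way ((r ∨ ¬p) ∧ (r → ¬s)) ∨ ¬r holds.

[⇐] Assume the antecedent. If r is true, the antecedent forces (r = T, p = F, s = F) or (r = T, p = T, s = F), and ((r ∨ ¬p) → (r → ¬s)) ∨ ¬r holds there. If r is false, ((r ∨ ¬p) → (r → ¬s)) ∨ ¬r reduces to true regardless of the other variables. Either way ((r ∨ ¬p) → (r → ¬s)) ∨ ¬r holds.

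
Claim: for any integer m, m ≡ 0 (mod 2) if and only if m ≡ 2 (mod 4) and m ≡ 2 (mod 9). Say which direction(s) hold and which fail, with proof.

Not equivalent: only (⇐) holds.

Converse. If m ≡ 2 (mod 4) and m ≡ 2 (mod 9), then by the Chinese remainder theorem m ≡ 2 (mod 36). Since 2 ≡ 0 (mod 2) and 2 ∣ 36, we get m ≡ 0 (mod 2).

Forward direction. This fails: m = 0 gives 0 ≡ 0 (mod 2) but 0 ≡ 0 (mod 4), so the conjunction on the right does not hold.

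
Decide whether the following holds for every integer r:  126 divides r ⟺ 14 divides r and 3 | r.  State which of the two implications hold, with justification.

[⇒] If 126 ∣ r, write r = 126q. Since 126 = 9·14, r = 14·(9q), so 14 ∣ r; and since 126 = 42·3, r = 3·(42q), so 3 ∣ r.

[⇐] This fails: take r = 42. Both 14 ∣ 42 and 3 ∣ 42, yet 42 is not a multiple of 126 (since 42 = 0·126 + 42), so 126 ∤ 42.

The forward direction holds; the converse fails.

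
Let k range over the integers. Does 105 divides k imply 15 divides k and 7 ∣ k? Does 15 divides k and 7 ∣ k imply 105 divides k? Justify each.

(→) If 105 ∣ k, write k = 105q. Since 105 = 7·15, k = 15·(7q), so 15 ∣ k; and since 105 = 15·7, k = 7·(15q), so 7 ∣ k.

(←) Suppose 15 ∣ k and 7 ∣ k. Any common multiple of 15 and 7 is a multiple of their lcm; here gcd(15, 7) = 1, so lcm(15, 7) = 15·7 = 105, so 105 ∣ k.

Both implications hold.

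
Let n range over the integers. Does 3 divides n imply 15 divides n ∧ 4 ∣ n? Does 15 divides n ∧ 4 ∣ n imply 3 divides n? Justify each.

The forward direction fails; the converse holds.

[⇒] This fails: take n = 3. Certainly 3 ∣ 3, but 15 ∤ 3.

[⇐] Suppose 15 ∣ n and 4 ∣ n. Any common multiple of 15 and 4 is a multiple of their lcm; here gcd(15, 4) = 1, so lcm(15, 4) = 15·4 = 60, so 60 ∣ n. Since 3 ∣ 60, it follows that 3 ∣ n.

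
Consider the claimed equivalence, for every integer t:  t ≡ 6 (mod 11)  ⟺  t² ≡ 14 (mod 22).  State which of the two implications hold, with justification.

(⇒) fails and (⇐) fails.

Forward direction. This fails: take t = 17. Then 17 ≡ 6 (mod 11), but 17² = 289 ≡ 3 (mod 22), not 14.

Converse. This fails: take t = 16. Then 16² = 256 ≡ 14 (mod 22), yet 16 ≡ 5 (mod 11), not 6.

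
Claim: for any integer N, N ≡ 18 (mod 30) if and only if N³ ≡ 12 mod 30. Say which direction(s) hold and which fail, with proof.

Equivalent; both directions hold.

Forward direction. Suppose N ≡ 18 (mod 30). Write N = 30j + 18. Then (30j + 18)³ = 27000j³ + 48600j² + 29160j + 5832 = 30(900j³ + 1620j² + 972j + 194) + 12, so N³ ≡ 12 (mod 30).

Converse. Suppose N³ ≡ 12 (mod 30). The only residue r in {0, …, 29} with r³ ≡ 12 (mod 30) is r = 18, so N ≡ 18 (mod 30).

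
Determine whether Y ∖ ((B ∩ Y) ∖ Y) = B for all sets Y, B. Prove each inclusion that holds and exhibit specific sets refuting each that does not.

(⟹) This inclusion fails. Take Y = {1}, B = ∅; then 1 ∈ Y ∖ ((B ∩ Y) ∖ Y) but 1 ∉ B.

(⟸) This inclusion fails. Take Y = ∅, B = {1}; then 1 ∈ B but 1 ∉ Y ∖ ((B ∩ Y) ∖ Y).

Both inclusions fail.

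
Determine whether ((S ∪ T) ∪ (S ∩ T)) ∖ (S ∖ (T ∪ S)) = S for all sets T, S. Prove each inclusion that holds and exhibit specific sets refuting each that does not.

(⊇) Let x ∈ S. Then either x ∈ S and x ∉ T; or x ∈ T ∩ S. In each case x ∈ ((S ∪ T) ∪ (S ∩ T)) ∖ (S ∖ (T ∪ S)), so S ⊆ ((S ∪ T) ∪ (S ∩ T)) ∖ (S ∖ (T ∪ S)).

(⊆) This inclusion fails. Take T = {1}, S = ∅; then 1 ∈ ((S ∪ T) ∪ (S ∩ T)) ∖ (S ∖ (T ∪ S)) but 1 ∉ S.

The sets are not equal: only the reverse inclusion holds.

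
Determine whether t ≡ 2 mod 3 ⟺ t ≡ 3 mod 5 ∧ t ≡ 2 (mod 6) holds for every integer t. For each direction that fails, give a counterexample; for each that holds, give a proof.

Only the converse holds.

Forward direction. This fails: t = 2 gives 2 ≡ 2 (mod 3) but 2 ≡ 2 (mod 5), so the conjunction on the right does not hold.

Converse. If t ≡ 3 (mod 5) and t ≡ 2 (mod 6), then by the Chinese remainder theorem t ≡ 8 (mod 30). Since 8 ≡ 2 (mod 3) and 3 ∣ 30, we get t ≡ 2 (mod 3).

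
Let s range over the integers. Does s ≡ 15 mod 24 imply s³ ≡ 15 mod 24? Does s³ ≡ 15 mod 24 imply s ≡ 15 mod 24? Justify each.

(⟹) Suppose s ≡ 15 mod 24. Write s = 24j + 15. Then (24j + 15)³ = 13824j³ + 25920j² + 16200j + 3375 = 24(576j³ + 1080j² + 675j + 140) + 15, so s³ ≡ 15 (mod 24).

(⟸) Conversely, suppose s³ ≡ 15 (mod 24). The only residue r in {0, …, 23} with r³ ≡ 15 (mod 24) is r = 15, so s ≡ 15 (mod 24).

Equivalent; both directions hold.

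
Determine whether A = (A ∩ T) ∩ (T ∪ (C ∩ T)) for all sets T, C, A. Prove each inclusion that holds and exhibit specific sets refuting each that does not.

Only the reverse inclusion holds.

Reverse inclusion. Let x ∈ (A ∩ T) ∩ (T ∪ (C ∩ T)). Then either x ∈ T ∩ A and x ∉ C; or x ∈ T ∩ C ∩ A. In each case x ∈ A, so (A ∩ T) ∩ (T ∪ (C ∩ T)) ⊆ A.

Forward inclusion. This inclusion fails. Take T = ∅, C = ∅, A = {1}; then 1 ∈ A but 1 ∉ (A ∩ T) ∩ (T ∪ (C ∩ T)).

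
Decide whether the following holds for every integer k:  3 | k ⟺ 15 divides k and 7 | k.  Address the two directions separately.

[⇒] This fails: take k = 3. Certainly 3 ∣ 3, but 15 ∤ 3.

[⇐] Suppose 15 ∣ k and 7 ∣ k. Any common multiple of 15 and 7 is a multiple of their lcm; here gcd(15, 7) = 1, so lcm(15, 7) = 15·7 = 105, so 105 ∣ k. Since 3 ∣ 105, it follows that 3 ∣ k.

Only the converse holds.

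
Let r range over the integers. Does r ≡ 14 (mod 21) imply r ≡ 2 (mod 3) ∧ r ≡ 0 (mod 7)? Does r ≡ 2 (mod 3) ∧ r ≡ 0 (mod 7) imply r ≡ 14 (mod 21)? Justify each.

Both directions hold; the statement is true.

(⇒) Suppose r ≡ 14 (mod 21); write r = 21j + 14. Since 3 ∣ 21, reducing mod 3 gives r ≡ 14 ≡ 2 (mod 3); since 7 ∣ 21, reducing mod 7 gives r ≡ 14 ≡ 0 (mod 7).

(⇐) Conversely, if r ≡ 2 (mod 3) and r ≡ 0 (mod 7), then by the Chinese remainder theorem r ≡ 14 (mod 21). This is exactly r ≡ 14 (mod 21).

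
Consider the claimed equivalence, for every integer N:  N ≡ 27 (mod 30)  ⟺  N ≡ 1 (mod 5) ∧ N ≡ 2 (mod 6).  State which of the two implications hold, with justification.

(⇒) fails and (⇐) fails.

[⇒] This fails: N = 27 gives 27 ≡ 27 (mod 30) but 27 ≡ 2 (mod 5), so the conjunction on the right does not hold.

[⇐] This fails: N = 26 satisfies both congruences on the right (26 ≡ 1 mod 5 and 26 ≡ 2 mod 6) yet 26 ≡ 26 (mod 30), not 27.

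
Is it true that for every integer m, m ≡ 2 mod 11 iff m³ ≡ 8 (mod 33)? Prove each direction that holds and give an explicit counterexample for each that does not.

[⇒] This fails: take m = 13. Then 13 ≡ 2 (mod 11), but 13³ = 2197 ≡ 19 (mod 33), not 8.

[⇐] Conversely, the residues r modulo 33 with r³ ≡ 8 (mod 33) are exactly {2}, and each is ≡ 2 (mod 11).

Only the reverse direction holds.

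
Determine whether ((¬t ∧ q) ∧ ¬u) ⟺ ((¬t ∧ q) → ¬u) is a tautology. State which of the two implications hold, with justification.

(→) Assume the antecedent. If u is true, the antecedent cannot hold. If u is false, (¬t ∧ q) → ¬u reduces to true regardless of the other variables. Either way (¬t ∧ q) → ¬u holds.

(←) This fails. Under u = F, t = F, q = F, the left side is false but the right side is true.

The forward direction holds; the converse fails.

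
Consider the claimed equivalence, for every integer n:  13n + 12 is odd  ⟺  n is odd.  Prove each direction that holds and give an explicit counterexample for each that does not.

(→) Suppose 13n + 12 is odd. Since 13 is odd, 13n and n have the same parity, so 13n + 12 ≡ n + 12 (mod 2). As 12 is even, 13n + 12 is odd exactly when n is odd. Thus n is odd.

(←) Conversely, suppose n is odd; write n = 2j + 1. Then 13n + 12 = 13·(2j + 1) + 12 = 2·13j + 25, which is odd.

Both implications hold.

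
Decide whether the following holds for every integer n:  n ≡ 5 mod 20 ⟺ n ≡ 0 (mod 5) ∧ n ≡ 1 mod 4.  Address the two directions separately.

(⇒) Suppose n ≡ 5 (mod 20); write n = 20j + 5. Since 5 ∣ 20, reducing mod 5 gives n ≡ 5 ≡ 0 (mod 5); since 4 ∣ 20, reducing mod 4 gives n ≡ 5 ≡ 1 (mod 4).

(⇐) Conversely, if n ≡ 0 (mod 5) and n ≡ 1 (mod 4), then by the Chinese remainder theorem n ≡ 5 (mod 20). This is exactly n ≡ 5 (mod 20).

Both implications hold.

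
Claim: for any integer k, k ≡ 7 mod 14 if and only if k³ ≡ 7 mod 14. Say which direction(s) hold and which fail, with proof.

Both directions hold; the statement is true.

Forward direction. Suppose k ≡ 7 mod 14. Write k = 14j + 7. Then (14j + 7)³ = 2744j³ + 4116j² + 2058j + 343 = 14(196j³ + 294j² + 147j + 24) + 7, so k³ ≡ 7 (mod 14).

Converse. Suppose k³ ≡ 7 (mod 14). The only residue r in {0, …, 13} with r³ ≡ 7 (mod 14) is r = 7, so k ≡ 7 (mod 14).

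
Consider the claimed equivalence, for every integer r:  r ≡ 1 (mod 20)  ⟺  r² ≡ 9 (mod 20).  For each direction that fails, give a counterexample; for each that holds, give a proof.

Both directions fail.

[⇒] This fails: take r = 1. Then 1 ≡ 1 (mod 20), but 1² = 1 ≡ 1 (mod 20), not 9.

[⇐] This fails: take r = 3. Then 3² = 9 ≡ 9 (mod 20), yet 3 ≡ 3 (mod 20), not 1.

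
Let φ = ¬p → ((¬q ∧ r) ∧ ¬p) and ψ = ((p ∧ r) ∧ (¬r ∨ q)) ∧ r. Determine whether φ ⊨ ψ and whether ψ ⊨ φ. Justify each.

(⇒) fails; (⇐) holds.

[⇐] Assume the antecedent. If r is true, the antecedent forces (r = T, p = T, q = T), and ¬p → ((¬q ∧ r) ∧ ¬p) holds there. If r is false, the antecedent cannot hold. Either way ¬p → ((¬q ∧ r) ∧ ¬p) holds.

[⇒] This fails. Under r = T, p = F, q = F, the left side is true but the right side is false.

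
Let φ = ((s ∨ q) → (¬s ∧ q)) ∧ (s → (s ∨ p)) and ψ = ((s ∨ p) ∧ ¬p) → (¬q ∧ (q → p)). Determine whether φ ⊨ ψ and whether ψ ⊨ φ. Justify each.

(⟹) Assume the antecedent. If s is true, the antecedent cannot hold. If s is false, the consequent reduces to true regardless of the other variables. Either way the consequent holds.

(⟸) This fails. Under s = T, q = F, p = F, the left side is false but the right side is true.

The forward direction holds; the converse fails.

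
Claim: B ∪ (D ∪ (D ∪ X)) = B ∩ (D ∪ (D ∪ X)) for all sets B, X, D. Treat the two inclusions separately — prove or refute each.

(⊆) This inclusion fails. Take B = {1}, X = ∅, D = ∅; then 1 ∈ B ∪ (D ∪ (D ∪ X)) but 1 ∉ B ∩ (D ∪ (D ∪ X)).

(⊇) Let x ∈ B ∩ (D ∪ (D ∪ X)). Then either x ∈ B ∩ X and x ∉ D; or x ∈ B ∩ D and x ∉ X; or x ∈ B ∩ X ∩ D. In each case x ∈ B ∪ (D ∪ (D ∪ X)), so B ∩ (D ∪ (D ∪ X)) ⊆ B ∪ (D ∪ (D ∪ X)).

The sets are not equal: only the reverse inclusion holds.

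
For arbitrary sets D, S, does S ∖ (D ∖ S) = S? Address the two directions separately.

(⊆) Let x ∈ S ∖ (D ∖ S). Then either x ∈ S and x ∉ D; or x ∈ D ∩ S. In each case x ∈ S, so S ∖ (D ∖ S) ⊆ S.

(⊇) Let x ∈ S. Then either x ∈ S and x ∉ D; or x ∈ D ∩ S. In each case x ∈ S ∖ (D ∖ S), so S ⊆ S ∖ (D ∖ S).

Both inclusions hold.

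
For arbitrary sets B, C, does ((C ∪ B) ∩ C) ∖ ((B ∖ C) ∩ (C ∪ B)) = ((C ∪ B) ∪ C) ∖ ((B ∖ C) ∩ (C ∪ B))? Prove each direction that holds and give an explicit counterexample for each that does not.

(⊆) Let x ∈ ((C ∪ B) ∩ C) ∖ ((B ∖ C) ∩ (C ∪ B)). Then either x ∈ C and x ∉ B; or x ∈ B ∩ C. In each case x ∈ ((C ∪ B) ∪ C) ∖ ((B ∖ C) ∩ (C ∪ B)), so ((C ∪ B) ∩ C) ∖ ((B ∖ C) ∩ (C ∪ B)) ⊆ ((C ∪ B) ∪ C) ∖ ((B ∖ C) ∩ (C ∪ B)).

(⊇) Let x ∈ ((C ∪ B) ∪ C) ∖ ((B ∖ C) ∩ (C ∪ B)). Then either x ∈ C and x ∉ B; or x ∈ B ∩ C. In each case x ∈ ((C ∪ B) ∩ C) ∖ ((B ∖ C) ∩ (C ∪ B)), so ((C ∪ B) ∪ C) ∖ ((B ∖ C) ∩ (C ∪ B)) ⊆ ((C ∪ B) ∩ C) ∖ ((B ∖ C) ∩ (C ∪ B)).

Both inclusions hold; the sets are equal.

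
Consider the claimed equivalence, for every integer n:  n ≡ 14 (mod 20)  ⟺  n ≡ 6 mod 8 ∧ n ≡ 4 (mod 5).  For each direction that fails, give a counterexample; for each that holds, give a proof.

(⟸) If n ≡ 6 (mod 8) and n ≡ 4 (mod 5), then by the Chinese remainder theorem n ≡ 14 (mod 40). Since 14 ≡ 14 (mod 20) and 20 ∣ 40, we get n ≡ 14 (mod 20).

(⟹) This fails: n = 34 gives 34 ≡ 14 (mod 20) but 34 ≡ 2 (mod 8), so the conjunction on the right does not hold.

Not equivalent: only (⇐) holds.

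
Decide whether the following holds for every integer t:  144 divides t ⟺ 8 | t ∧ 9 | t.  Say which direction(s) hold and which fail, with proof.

The forward direction holds; the converse fails.

[⇒] If 144 ∣ t, write t = 144q. Since 144 = 18·8, t = 8·(18q), so 8 ∣ t; and since 144 = 16·9, t = 9·(16q), so 9 ∣ t.

[⇐] This fails: take t = 72. Both 8 ∣ 72 and 9 ∣ 72, yet 72 is not a multiple of 144 (since 72 = 0·144 + 72), so 144 ∤ 72.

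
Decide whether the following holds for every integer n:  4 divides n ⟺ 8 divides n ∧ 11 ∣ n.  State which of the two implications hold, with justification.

Forward direction. This fails: take n = 4. Certainly 4 ∣ 4, but 8 ∤ 4.

Converse. Suppose 8 ∣ n and 11 ∣ n. Any common multiple of 8 and 11 is a multiple of their lcm; here gcd(8, 11) = 1, so lcm(8, 11) = 8·11 = 88, so 88 ∣ n. Since 4 ∣ 88, it follows that 4 ∣ n.

(⇒) fails; (⇐) holds.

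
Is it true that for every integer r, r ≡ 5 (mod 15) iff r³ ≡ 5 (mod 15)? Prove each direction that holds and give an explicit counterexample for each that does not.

(⇒) Suppose r ≡ 5 (mod 15). Write r = 15j + 5. Then (15j + 5)³ = 3375j³ + 3375j² + 1125j + 125 = 15(225j³ + 225j² + 75j + 8) + 5, so r³ ≡ 5 (mod 15).

(⇐) Conversely, suppose r³ ≡ 5 (mod 15). The only residue r in {0, …, 14} with r³ ≡ 5 (mod 15) is r = 5, so r ≡ 5 (mod 15).

The biconditional holds.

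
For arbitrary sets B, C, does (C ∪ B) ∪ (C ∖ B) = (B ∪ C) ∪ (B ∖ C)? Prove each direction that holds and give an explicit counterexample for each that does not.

Both inclusions hold.

(⟹) Let x ∈ (C ∪ B) ∪ (C ∖ B). Then either x ∈ B and x ∉ C; or x ∈ C and x ∉ B; or x ∈ B ∩ C. In each case x ∈ (B ∪ C) ∪ (B ∖ C), so (C ∪ B) ∪ (C ∖ B) ⊆ (B ∪ C) ∪ (B ∖ C).

(⟸) Let x ∈ (B ∪ C) ∪ (B ∖ C). Then either x ∈ B and x ∉ C; or x ∈ C and x ∉ B; or x ∈ B ∩ C. In each case x ∈ (C ∪ B) ∪ (C ∖ B), so (B ∪ C) ∪ (B ∖ C) ⊆ (C ∪ B) ∪ (C ∖ B).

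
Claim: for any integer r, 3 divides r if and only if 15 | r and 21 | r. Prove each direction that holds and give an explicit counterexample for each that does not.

Only the converse holds.

[⇒] This fails: take r = 3. Certainly 3 ∣ 3, but 15 ∤ 3.

[⇐] Suppose 15 ∣ r and 21 ∣ r. Any common multiple of 15 and 21 is a multiple of their lcm; here lcm(15, 21) = 15·21/gcd(15, 21) = 315/3 = 105, so 105 ∣ r. Since 3 ∣ 105, it follows that 3 ∣ r.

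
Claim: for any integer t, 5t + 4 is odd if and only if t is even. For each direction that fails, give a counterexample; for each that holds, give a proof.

Forward direction. This fails: t = 3 gives 5t + 4 = 19, which is odd, but 3 is odd, not even.

Converse. This also fails: t = 0 is even, but 5t + 4 = 4 is even, not odd.

(⇒) fails and (⇐) fails.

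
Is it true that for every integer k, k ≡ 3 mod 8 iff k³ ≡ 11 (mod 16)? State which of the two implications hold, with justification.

The forward direction fails; the converse holds.

(→) This fails: take k = 11. Then 11 ≡ 3 (mod 8), but 11³ = 1331 ≡ 3 (mod 16), not 11.

(←) Conversely, the residues r modulo 16 with r³ ≡ 11 (mod 16) are exactly {3}, and each is ≡ 3 (mod 8).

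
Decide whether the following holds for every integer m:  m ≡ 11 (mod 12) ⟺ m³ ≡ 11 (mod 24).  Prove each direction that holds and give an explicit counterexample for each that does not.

The forward direction fails; the converse holds.

[⇒] This fails: take m = 23. Then 23 ≡ 11 (mod 12), but 23³ = 12167 ≡ 23 (mod 24), not 11.

[⇐] Conversely, the residues r modulo 24 with r³ ≡ 11 (mod 24) are exactly {11}, and each is ≡ 11 (mod 12).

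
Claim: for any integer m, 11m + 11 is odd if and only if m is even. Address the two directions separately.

Both directions hold; the statement is true.

(→) Suppose 11m + 11 is odd. Since 11 is odd, 11m and m have the same parity, so 11m + 11 ≡ m + 11 (mod 2). As 11 is odd, 11m + 11 is odd exactly when m is even. Thus m is even.

(←) Conversely, suppose m is even; write m = 2j. Then 11m + 11 = 11·(2j) + 11 = 2·11j + 11, which is odd.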